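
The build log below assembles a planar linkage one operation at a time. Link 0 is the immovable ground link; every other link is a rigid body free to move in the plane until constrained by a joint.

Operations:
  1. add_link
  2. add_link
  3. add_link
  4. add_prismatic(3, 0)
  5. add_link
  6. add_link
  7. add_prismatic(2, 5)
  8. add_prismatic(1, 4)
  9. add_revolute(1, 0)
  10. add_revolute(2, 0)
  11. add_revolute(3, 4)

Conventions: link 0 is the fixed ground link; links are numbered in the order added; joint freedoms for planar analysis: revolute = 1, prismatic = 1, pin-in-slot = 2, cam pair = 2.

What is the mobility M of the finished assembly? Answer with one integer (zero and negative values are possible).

(L,J1,J2)=(1,0,0); link0 fixed
link1: (2,0,0)
link2: (3,0,0)
link3: (4,0,0)
P 3-0 [J1]: (4,1,0)
link4: (5,1,0)
link5: (6,1,0)
P 2-5 [J1]: (6,2,0)
P 1-4 [J1]: (6,3,0)
R 1-0 [J1]: (6,4,0)
R 2-0 [J1]: (6,5,0)
R 3-4 [J1]: (6,6,0)
Grübler: 3·5 − 2·6 − 0 = 3

M = 3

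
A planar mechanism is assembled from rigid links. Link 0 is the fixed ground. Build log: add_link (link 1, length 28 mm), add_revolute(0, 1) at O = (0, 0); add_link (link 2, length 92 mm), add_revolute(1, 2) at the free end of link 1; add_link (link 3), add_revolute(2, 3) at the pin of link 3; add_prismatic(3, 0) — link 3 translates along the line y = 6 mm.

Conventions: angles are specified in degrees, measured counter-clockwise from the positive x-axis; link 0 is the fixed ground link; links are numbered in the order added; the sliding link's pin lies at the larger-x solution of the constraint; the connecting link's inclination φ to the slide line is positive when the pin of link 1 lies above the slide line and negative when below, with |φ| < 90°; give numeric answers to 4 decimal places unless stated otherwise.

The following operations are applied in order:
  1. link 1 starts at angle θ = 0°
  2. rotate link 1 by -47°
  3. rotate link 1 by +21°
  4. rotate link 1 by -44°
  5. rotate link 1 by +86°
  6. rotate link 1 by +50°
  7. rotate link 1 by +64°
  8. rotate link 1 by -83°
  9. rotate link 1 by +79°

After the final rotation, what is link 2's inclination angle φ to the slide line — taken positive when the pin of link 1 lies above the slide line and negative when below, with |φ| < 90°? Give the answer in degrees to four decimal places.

geometry: r = 28 mm, L = 92 mm, e = 6 mm; θ starts at 0°
rotate link 1 by -47°: θ ← 0° -47° = -47°
rotate link 1 by +21°: θ ← -47° +21° = -26°
rotate link 1 by -44°: θ ← -26° -44° = -70°
rotate link 1 by +86°: θ ← -70° +86° = 16°
rotate link 1 by +50°: θ ← 16° +50° = 66°
rotate link 1 by +64°: θ ← 66° +64° = 130°
rotate link 1 by -83°: θ ← 130° -83° = 47°
rotate link 1 by +79°: θ ← 47° +79° = 126°
h = r sin θ − e = 22.652476 − 6 = 16.652476
sin φ = h / L = 16.652476 / 92 = 0.18100517
φ = arcsin(0.18100517) = 10.428314°

10.4283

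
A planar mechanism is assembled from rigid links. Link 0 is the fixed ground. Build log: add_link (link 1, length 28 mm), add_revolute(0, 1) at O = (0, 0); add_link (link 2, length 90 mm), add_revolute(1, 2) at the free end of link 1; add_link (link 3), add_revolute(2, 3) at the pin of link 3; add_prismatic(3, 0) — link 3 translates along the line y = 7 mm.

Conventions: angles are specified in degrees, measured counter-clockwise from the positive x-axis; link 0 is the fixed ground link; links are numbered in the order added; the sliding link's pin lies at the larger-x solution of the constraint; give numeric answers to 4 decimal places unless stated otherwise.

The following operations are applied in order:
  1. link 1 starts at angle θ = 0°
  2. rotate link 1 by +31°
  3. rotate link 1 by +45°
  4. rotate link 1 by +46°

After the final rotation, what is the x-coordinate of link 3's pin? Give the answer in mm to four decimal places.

geometry: r = 28 mm, L = 90 mm, e = 7 mm; θ starts at 0°
rotate link 1 by +31°: θ ← 0° +31° = 31°
rotate link 1 by +45°: θ ← 31° +45° = 76°
rotate link 1 by +46°: θ ← 76° +46° = 122°
crank pin P = (r cos θ, r sin θ) = (-14.837739, 23.745347)
h = r sin θ − e = 23.745347 − 7 = 16.745347
x = r cos θ + √(L² − h²) = -14.837739 + 88.428465 = 73.590725

73.5907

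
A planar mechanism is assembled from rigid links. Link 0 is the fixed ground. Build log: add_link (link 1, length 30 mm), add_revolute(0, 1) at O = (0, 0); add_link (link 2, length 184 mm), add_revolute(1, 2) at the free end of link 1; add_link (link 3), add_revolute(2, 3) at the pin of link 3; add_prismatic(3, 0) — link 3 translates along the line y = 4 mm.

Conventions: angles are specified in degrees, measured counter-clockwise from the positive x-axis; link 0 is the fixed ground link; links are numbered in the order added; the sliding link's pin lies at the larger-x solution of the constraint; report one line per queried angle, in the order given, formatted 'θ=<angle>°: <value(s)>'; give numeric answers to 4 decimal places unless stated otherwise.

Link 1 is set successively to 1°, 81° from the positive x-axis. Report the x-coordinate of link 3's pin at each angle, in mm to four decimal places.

geometry: r = 30 mm, L = 184 mm, e = 4 mm
θ=1°: crank pin P = (r cos θ, r sin θ) = (29.995431, 0.523572)
θ=1°: h = r sin θ − e = 0.523572 − 4 = -3.476428
θ=1°: x = r cos θ + √(L² − h²) = 29.995431 + 183.967156 = 213.962587
θ=81°: crank pin P = (r cos θ, r sin θ) = (4.693034, 29.630650)
θ=81°: h = r sin θ − e = 29.630650 − 4 = 25.630650
θ=81°: x = r cos θ + √(L² − h²) = 4.693034 + 182.206119 = 186.899153

θ=1°: 213.9626
θ=81°: 186.8992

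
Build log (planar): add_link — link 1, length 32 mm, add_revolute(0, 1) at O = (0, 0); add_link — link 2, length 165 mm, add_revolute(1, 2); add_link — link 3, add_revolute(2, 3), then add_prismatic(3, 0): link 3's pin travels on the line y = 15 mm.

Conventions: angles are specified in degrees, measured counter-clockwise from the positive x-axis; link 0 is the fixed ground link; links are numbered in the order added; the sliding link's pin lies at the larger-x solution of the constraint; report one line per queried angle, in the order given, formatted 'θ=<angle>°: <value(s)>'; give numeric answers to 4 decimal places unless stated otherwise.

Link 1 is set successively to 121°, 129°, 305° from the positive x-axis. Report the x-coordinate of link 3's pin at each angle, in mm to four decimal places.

geometry: r = 32 mm, L = 165 mm, e = 15 mm
θ=121°: crank pin P = (r cos θ, r sin θ) = (-16.481218, 27.429354)
θ=121°: h = r sin θ − e = 27.429354 − 15 = 12.429354
θ=121°: x = r cos θ + √(L² − h²) = -16.481218 + 164.531186 = 148.049968
θ=129°: crank pin P = (r cos θ, r sin θ) = (-20.138253, 24.868671)
θ=129°: h = r sin θ − e = 24.868671 − 15 = 9.868671
θ=129°: x = r cos θ + √(L² − h²) = -20.138253 + 164.704612 = 144.566360
θ=305°: crank pin P = (r cos θ, r sin θ) = (18.354446, -26.212865)
θ=305°: h = r sin θ − e = -26.212865 − 15 = -41.212865
θ=305°: x = r cos θ + √(L² − h²) = 18.354446 + 159.770147 = 178.124592

θ=121°: 148.0500
θ=129°: 144.5664
θ=305°: 178.1246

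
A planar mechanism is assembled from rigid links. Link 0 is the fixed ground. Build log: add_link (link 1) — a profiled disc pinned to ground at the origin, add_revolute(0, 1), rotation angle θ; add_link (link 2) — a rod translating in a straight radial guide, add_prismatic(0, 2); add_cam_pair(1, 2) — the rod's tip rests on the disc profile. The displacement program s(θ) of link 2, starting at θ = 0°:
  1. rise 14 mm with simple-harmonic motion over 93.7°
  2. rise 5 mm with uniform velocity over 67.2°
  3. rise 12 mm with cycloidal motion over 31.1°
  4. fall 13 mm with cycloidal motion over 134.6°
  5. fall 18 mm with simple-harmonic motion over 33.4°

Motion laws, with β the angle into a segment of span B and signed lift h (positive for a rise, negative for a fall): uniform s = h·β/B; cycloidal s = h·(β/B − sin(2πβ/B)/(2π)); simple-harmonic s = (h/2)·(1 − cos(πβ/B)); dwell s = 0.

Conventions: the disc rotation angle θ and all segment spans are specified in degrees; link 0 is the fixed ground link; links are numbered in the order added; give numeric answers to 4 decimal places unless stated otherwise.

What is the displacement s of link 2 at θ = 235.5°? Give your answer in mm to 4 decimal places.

seg 1 [0°–93.7°] simple-harmonic, h=14: full span → s += 14 → s = 14.0000
seg 2 [93.7°–160.9°] uniform, h=5: full span → s += 5 → s = 19.0000
seg 3 [160.9°–192°] cycloidal, h=12: full span → s += 12 → s = 31.0000
seg 4 [192°–326.6°] cycloidal, h=-13: θ=235.5° here. β=43.5, B=134.6. -13·(0.3232 − sin(2π·0.3232)/(2π)) = -2.3472 → s = 28.6528

28.6528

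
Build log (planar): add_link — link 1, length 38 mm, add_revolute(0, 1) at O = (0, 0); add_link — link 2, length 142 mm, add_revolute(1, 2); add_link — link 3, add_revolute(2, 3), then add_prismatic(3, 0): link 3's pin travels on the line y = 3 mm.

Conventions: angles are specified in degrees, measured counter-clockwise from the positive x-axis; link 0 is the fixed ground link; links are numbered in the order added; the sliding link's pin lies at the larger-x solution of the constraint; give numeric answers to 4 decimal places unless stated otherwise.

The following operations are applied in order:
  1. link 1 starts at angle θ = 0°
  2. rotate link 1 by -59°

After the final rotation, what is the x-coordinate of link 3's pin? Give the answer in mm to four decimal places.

geometry: r = 38 mm, L = 142 mm, e = 3 mm; θ starts at 0°
rotate link 1 by -59°: θ ← 0° -59° = -59°
crank pin P = (r cos θ, r sin θ) = (19.571447, -32.572357)
h = r sin θ − e = -32.572357 − 3 = -35.572357
x = r cos θ + √(L² − h²) = 19.571447 + 137.472206 = 157.043653

157.0437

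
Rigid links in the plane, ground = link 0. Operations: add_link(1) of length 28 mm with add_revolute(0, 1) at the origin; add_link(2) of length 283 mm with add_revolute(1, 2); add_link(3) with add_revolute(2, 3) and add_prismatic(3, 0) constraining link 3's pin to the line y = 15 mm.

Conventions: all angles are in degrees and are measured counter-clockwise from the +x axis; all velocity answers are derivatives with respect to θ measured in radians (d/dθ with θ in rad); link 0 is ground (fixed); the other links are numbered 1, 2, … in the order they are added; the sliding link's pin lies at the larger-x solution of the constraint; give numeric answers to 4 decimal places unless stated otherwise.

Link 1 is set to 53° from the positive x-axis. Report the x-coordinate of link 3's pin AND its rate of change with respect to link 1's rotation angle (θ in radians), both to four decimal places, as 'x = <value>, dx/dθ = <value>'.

geometry: r = 28 mm, L = 283 mm, e = 15 mm
crank pin P = (r cos θ, r sin θ) = (16.850821, 22.361794)
h = r sin θ − e = 22.361794 − 15 = 7.361794
x = r cos θ + √(L² − h²) = 16.850821 + 282.904231 = 299.755052
dx/dθ = −r sin θ − h·r cos θ/√(L² − h²) (θ in radians; h = 7.361794) = -22.800290

x = 299.7551, dx/dθ = -22.8003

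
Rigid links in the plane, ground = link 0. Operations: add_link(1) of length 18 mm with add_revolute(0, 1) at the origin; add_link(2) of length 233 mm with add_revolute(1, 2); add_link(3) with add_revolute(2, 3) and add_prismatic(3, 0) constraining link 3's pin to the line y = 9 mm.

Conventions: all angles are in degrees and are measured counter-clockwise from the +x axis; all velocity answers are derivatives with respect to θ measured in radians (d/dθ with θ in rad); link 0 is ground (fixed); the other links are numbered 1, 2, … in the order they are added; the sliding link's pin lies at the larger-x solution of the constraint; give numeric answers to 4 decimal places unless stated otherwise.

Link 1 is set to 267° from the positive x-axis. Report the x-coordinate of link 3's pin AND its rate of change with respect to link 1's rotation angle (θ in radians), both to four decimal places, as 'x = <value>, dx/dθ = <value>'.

geometry: r = 18 mm, L = 233 mm, e = 9 mm
crank pin P = (r cos θ, r sin θ) = (-0.942047, -17.975332)
h = r sin θ − e = -17.975332 − 9 = -26.975332
x = r cos θ + √(L² − h²) = -0.942047 + 231.433212 = 230.491165
dx/dθ = −r sin θ − h·r cos θ/√(L² − h²) (θ in radians; h = -26.975332) = 17.865529

x = 230.4912, dx/dθ = 17.8655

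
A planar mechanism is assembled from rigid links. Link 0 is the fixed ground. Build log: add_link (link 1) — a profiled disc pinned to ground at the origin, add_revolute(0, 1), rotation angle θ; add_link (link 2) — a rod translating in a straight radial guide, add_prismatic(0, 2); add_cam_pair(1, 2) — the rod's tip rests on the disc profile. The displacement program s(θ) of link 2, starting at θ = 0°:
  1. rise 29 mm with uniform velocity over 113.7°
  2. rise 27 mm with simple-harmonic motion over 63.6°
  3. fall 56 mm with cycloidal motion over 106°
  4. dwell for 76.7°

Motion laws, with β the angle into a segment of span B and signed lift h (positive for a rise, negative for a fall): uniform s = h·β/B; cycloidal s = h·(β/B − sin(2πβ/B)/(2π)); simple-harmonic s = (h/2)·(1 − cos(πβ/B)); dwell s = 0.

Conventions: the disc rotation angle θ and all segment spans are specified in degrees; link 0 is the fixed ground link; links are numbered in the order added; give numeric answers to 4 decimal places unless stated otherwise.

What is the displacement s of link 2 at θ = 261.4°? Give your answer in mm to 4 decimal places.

seg 1 [0°–113.7°] uniform, h=29: full span → s += 29 → s = 29.0000
seg 2 [113.7°–177.3°] simple-harmonic, h=27: full span → s += 27 → s = 56.0000
seg 3 [177.3°–283.3°] cycloidal, h=-56: θ=261.4° here. β=84.1, B=106. -56·(0.7934 − sin(2π·0.7934)/(2π)) = -53.0136 → s = 2.9864

2.9864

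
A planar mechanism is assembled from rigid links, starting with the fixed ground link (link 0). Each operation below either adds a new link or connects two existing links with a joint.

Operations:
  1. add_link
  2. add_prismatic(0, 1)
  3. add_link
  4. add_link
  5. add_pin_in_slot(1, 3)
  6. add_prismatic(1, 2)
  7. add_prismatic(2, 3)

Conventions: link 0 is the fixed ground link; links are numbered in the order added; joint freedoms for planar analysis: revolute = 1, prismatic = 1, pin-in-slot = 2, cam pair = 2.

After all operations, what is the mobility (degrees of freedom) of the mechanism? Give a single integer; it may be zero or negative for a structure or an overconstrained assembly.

(L,J1,J2)=(1,0,0); link0 fixed
link1: (2,0,0)
P 0-1 [J1]: (2,1,0)
link2: (3,1,0)
link3: (4,1,0)
PS 1-3 [J2]: (4,1,1)
P 1-2 [J1]: (4,2,1)
P 2-3 [J1]: (4,3,1)
Grübler: 3·3 − 2·3 − 1 = 2

M = 2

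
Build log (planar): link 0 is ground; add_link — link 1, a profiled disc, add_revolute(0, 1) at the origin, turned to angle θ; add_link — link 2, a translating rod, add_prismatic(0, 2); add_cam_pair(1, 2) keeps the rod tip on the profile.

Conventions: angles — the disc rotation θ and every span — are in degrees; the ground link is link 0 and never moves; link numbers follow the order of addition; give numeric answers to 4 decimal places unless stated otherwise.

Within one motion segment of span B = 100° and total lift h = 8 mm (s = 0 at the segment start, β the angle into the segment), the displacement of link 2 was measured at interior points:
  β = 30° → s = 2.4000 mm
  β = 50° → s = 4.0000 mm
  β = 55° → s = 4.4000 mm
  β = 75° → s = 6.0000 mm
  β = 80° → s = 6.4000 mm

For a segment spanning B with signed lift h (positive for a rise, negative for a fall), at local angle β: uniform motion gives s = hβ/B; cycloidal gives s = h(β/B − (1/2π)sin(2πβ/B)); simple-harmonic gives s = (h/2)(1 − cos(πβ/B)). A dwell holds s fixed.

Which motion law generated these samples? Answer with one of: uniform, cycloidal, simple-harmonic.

candidates at β/B = r: uniform s = h·r (linear in β); cycloidal s = h·(r − sin(2πr)/(2π)); simple-harmonic s = (h/2)(1 − cos(πr))
β=30°: printed 2.4000 | uniform 2.4000, cycloidal 1.1891, simple-harmonic 1.6489
β=50°: printed 4.0000 | uniform 4.0000, cycloidal 4.0000, simple-harmonic 4.0000
β=55°: printed 4.4000 | uniform 4.4000, cycloidal 4.7935, simple-harmonic 4.6257
β=75°: printed 6.0000 | uniform 6.0000, cycloidal 7.2732, simple-harmonic 6.8284
β=80°: printed 6.4000 | uniform 6.4000, cycloidal 7.6109, simple-harmonic 7.2361
only one law matches every sample → uniform

uniform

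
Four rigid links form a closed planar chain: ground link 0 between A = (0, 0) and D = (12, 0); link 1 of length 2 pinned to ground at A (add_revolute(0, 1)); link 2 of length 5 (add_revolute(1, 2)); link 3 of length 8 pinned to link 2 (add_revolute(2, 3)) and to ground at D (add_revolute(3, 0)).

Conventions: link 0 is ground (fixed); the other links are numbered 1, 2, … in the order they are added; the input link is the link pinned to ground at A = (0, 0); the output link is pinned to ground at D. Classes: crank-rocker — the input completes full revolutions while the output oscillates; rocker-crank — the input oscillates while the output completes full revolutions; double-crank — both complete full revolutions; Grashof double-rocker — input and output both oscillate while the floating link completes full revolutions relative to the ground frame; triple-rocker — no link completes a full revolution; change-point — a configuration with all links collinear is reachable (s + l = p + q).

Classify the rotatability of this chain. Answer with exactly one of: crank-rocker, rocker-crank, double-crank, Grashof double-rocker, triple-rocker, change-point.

lengths: ground=12, input=2, coupler=5, output=8
sorted: s=2 (shortest), l=12 (longest), p+q=13
s + l = 14 vs p + q = 13
s + l > p + q → non-Grashof → no link fully rotates → triple-rocker

triple-rocker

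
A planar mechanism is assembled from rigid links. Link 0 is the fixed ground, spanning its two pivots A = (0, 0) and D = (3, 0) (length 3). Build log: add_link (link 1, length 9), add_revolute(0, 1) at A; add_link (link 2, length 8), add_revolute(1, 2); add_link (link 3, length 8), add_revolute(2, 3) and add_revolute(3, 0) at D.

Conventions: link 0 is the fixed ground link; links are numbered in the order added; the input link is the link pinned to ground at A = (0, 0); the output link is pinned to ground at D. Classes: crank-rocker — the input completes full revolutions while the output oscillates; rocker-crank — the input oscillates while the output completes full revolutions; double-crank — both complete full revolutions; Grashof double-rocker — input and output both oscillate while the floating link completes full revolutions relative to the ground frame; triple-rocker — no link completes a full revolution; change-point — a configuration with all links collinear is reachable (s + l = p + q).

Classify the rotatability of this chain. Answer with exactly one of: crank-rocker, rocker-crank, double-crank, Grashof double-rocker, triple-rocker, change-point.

lengths: ground=3, input=9, coupler=8, output=8
sorted: s=3 (shortest), l=9 (longest), p+q=16
s + l = 12 vs p + q = 16
s + l < p + q (Grashof) with shortest = ground link → double-crank

double-crank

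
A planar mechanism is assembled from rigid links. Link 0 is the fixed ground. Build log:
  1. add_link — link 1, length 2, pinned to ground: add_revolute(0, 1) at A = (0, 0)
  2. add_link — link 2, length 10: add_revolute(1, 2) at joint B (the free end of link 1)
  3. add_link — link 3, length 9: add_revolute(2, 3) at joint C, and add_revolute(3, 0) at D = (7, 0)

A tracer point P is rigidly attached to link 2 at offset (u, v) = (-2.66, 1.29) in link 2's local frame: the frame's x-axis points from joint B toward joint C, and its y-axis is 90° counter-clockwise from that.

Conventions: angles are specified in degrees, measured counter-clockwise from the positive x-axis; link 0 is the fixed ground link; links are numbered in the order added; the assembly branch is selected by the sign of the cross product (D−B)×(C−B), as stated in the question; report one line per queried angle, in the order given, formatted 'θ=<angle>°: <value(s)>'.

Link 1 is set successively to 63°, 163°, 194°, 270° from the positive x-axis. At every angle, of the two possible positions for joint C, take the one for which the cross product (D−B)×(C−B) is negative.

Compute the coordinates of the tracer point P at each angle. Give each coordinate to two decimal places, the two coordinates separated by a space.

A=(0,0), D=(7.00,0)
θ=63°: B = A + 2.00·(cos63°, sin63°) = (0.9080, 1.7820)
θ=63°: |BD| = 6.3473
θ=63°: circle(B,10.00) ∩ circle(D,9.00): a=4.6704, h=8.8424
θ=63°:   candidates: C₊=(7.8730,8.9576) cross=56.125; C₋=(2.9080,-8.0159) cross=-56.125
θ=63°:   branch - wants cross < 0 → take C=(2.9080,-8.0159) (cross=-56.125)
θ=63°: ex = (C−B)/|BC| = (0.2000,-0.9798); ey = (0.9798,0.2000)
θ=63°: P = B + -2.66·ex + 1.29·ey = (1.6399,4.6463)
θ=163°: B = A + 2.00·(cos163°, sin163°) = (-1.9126, 0.5847)
θ=163°: |BD| = 8.9318
θ=163°: circle(B,10.00) ∩ circle(D,9.00): a=5.5295, h=8.3321
θ=163°:   candidates: C₊=(4.1505,8.5370) cross=74.421; C₋=(3.0595,-8.0915) cross=-74.421
θ=163°:   branch - wants cross < 0 → take C=(3.0595,-8.0915) (cross=-74.421)
θ=163°: ex = (C−B)/|BC| = (0.4972,-0.8676); ey = (0.8676,0.4972)
θ=163°: P = B + -2.66·ex + 1.29·ey = (-2.1160,3.5340)
θ=194°: B = A + 2.00·(cos194°, sin194°) = (-1.9406, -0.4838)
θ=194°: |BD| = 8.9537
θ=194°: circle(B,10.00) ∩ circle(D,9.00): a=5.5379, h=8.3266
θ=194°:   candidates: C₊=(3.1392,8.1298) cross=74.554; C₋=(4.0391,-8.4990) cross=-74.554
θ=194°:   branch - wants cross < 0 → take C=(4.0391,-8.4990) (cross=-74.554)
θ=194°: ex = (C−B)/|BC| = (0.5980,-0.8015); ey = (0.8015,0.5980)
θ=194°: P = B + -2.66·ex + 1.29·ey = (-2.4972,2.4196)
θ=270°: B = A + 2.00·(cos270°, sin270°) = (-0.0000, -2.0000)
θ=270°: |BD| = 7.2801
θ=270°: circle(B,10.00) ∩ circle(D,9.00): a=4.9450, h=8.6918
θ=270°:   candidates: C₊=(2.3669,7.7159) cross=63.277; C₋=(7.1425,-8.9989) cross=-63.277
θ=270°:   branch - wants cross < 0 → take C=(7.1425,-8.9989) (cross=-63.277)
θ=270°: ex = (C−B)/|BC| = (0.7143,-0.6999); ey = (0.6999,0.7143)
θ=270°: P = B + -2.66·ex + 1.29·ey = (-0.9971,0.7831)

θ=63°: 1.64 4.65
θ=163°: -2.12 3.53
θ=194°: -2.50 2.42
θ=270°: -1.00 0.78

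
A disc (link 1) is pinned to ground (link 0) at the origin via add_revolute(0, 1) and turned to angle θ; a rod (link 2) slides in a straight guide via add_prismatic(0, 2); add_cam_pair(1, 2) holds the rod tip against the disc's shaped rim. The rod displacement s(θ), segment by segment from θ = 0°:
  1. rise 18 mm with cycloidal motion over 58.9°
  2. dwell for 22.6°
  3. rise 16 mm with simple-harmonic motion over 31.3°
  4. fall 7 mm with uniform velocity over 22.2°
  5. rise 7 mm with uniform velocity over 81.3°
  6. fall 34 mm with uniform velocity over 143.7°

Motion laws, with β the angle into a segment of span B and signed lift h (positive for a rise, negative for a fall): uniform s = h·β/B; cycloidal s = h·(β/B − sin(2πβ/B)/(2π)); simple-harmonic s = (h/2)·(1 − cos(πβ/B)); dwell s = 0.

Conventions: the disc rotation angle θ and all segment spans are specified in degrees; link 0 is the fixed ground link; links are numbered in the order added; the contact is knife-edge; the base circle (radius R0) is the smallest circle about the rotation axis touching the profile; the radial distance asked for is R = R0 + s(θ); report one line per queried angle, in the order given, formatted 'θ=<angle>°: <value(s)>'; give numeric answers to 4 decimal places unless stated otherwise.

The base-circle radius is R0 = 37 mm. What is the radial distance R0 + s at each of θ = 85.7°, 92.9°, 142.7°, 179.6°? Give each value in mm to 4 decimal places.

segment 1 (0° to 58.9°, cycloidal, h = 18) is passed completely: s = 0.0000 + (18) = 18.0000
segment 2 (58.9° to 81.5°, dwell): s unchanged at 18.0000
θ = 85.7° falls in segment 3 (81.5° to 112.8°, simple-harmonic, h = 16): β = 85.7 − 81.5 = 4.2°, B = 31.3°; Δs = 16/2·(1 − cos(π·0.1342)) = 0.7004; s = 18.0000 + 0.7004 = 18.7004
θ = 92.9° falls in segment 3 (81.5° to 112.8°, simple-harmonic, h = 16): β = 92.9 − 81.5 = 11.4°, B = 31.3°; Δs = 16/2·(1 − cos(π·0.3642)) = 4.6900; s = 18.0000 + 4.6900 = 22.6900
segment 3 (81.5° to 112.8°, simple-harmonic, h = 16) is passed completely: s = 18.0000 + (16) = 34.0000
segment 4 (112.8° to 135°, uniform, h = -7) is passed completely: s = 34.0000 + (-7) = 27.0000
θ = 142.7° falls in segment 5 (135° to 216.3°, uniform, h = 7): β = 142.7 − 135 = 7.7°, B = 81.3°; Δs = 7·7.7/81.3 = 0.6630; s = 27.0000 + 0.6630 = 27.6630
θ = 179.6° falls in segment 5 (135° to 216.3°, uniform, h = 7): β = 179.6 − 135 = 44.6°, B = 81.3°; Δs = 7·44.6/81.3 = 3.8401; s = 27.0000 + 3.8401 = 30.8401
θ=85.7°: R = R0 + s = 37 + 18.7004 = 55.7004
θ=92.9°: R = R0 + s = 37 + 22.6900 = 59.6900
θ=142.7°: R = R0 + s = 37 + 27.6630 = 64.6630
θ=179.6°: R = R0 + s = 37 + 30.8401 = 67.8401

θ=85.7°: 55.7004
θ=92.9°: 59.6900
θ=142.7°: 64.6630
θ=179.6°: 67.8401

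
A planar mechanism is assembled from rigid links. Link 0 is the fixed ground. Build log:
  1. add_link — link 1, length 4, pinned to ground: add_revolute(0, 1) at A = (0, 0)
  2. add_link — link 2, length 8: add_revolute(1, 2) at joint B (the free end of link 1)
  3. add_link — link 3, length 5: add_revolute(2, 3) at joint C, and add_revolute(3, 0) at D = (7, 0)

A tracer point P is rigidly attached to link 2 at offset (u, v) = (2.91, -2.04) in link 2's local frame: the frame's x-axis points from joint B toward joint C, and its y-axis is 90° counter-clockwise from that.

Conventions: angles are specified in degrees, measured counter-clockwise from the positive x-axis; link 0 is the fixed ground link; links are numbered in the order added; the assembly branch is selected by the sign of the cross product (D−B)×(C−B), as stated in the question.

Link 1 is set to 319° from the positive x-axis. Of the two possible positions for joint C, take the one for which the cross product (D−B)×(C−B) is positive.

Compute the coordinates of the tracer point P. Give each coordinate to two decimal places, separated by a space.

A=(0,0), D=(7.00,0)
B = A + 4.00·(cos319°, sin319°) = (3.0188, -2.6242)
|BD| = 4.7683
circle(B,8.00) ∩ circle(D,5.00): a=6.4737, h=4.7002
  candidates: C₊=(5.8371,4.8629) cross=22.412; C₋=(11.0107,-2.9857) cross=-22.412
  branch + wants cross > 0 → take C=(5.8371,4.8629) (cross=22.412)
ex = (C−B)/|BC| = (0.3523,0.9359); ey = (-0.9359,0.3523)
P = B + 2.91·ex + -2.04·ey = (5.9532,-0.6195)

5.95 -0.62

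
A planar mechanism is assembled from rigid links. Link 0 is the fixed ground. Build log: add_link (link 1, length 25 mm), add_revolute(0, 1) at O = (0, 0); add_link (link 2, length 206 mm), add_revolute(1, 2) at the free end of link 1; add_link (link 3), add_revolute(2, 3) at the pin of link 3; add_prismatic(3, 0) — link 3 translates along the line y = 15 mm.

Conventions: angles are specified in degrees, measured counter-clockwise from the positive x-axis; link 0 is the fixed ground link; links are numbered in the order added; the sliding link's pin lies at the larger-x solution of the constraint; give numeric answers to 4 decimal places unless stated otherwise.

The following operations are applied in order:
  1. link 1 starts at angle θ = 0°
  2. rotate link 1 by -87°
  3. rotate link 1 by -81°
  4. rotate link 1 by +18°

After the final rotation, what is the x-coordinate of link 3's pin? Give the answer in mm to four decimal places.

geometry: r = 25 mm, L = 206 mm, e = 15 mm; θ starts at 0°
rotate link 1 by -87°: θ ← 0° -87° = -87°
rotate link 1 by -81°: θ ← -87° -81° = -168°
rotate link 1 by +18°: θ ← -168° +18° = -150°
crank pin P = (r cos θ, r sin θ) = (-21.650635, -12.500000)
h = r sin θ − e = -12.500000 − 15 = -27.500000
x = r cos θ + √(L² − h²) = -21.650635 + 204.156190 = 182.505555

182.5056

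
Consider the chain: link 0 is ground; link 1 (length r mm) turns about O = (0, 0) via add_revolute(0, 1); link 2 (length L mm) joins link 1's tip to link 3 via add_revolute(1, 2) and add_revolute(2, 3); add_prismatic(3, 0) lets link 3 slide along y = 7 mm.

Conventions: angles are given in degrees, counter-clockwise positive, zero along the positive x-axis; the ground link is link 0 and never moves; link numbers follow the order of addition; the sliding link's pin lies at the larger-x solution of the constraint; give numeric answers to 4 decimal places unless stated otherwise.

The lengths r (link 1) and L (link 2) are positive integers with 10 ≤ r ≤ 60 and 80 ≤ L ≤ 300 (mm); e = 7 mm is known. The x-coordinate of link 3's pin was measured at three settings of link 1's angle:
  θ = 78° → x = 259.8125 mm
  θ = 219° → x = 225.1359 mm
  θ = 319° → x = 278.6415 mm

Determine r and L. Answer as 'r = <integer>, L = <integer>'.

constraint per measurement: (x − r cos θ)² + (r sin θ − e)² = L²
subtracting the θ₁ and θ₂ equations cancels the r² and L² terms:
r = (x₁² − x₂²) / (2[(x₁cos θ₁ + e sin θ₁) − (x₂cos θ₂ + e sin θ₂)]) = 35.0000 → r = 35
L² = (x₁ − r cos θ₁)² + (r sin θ₁ − e)² = 64515.9789 → L = 254.0000 → L = 254
check at θ₃=319°: x = 278.6415 (printed 278.6415) ✓

r = 35, L = 254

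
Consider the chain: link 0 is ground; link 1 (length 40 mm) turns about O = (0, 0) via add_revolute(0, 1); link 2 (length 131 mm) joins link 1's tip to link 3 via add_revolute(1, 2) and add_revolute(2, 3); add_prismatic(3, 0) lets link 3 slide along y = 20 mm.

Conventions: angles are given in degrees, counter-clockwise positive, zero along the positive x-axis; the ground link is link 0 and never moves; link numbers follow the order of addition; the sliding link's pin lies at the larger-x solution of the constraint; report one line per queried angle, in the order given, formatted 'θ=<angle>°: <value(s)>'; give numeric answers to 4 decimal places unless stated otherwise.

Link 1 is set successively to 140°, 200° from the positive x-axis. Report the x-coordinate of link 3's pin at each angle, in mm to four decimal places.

geometry: r = 40 mm, L = 131 mm, e = 20 mm
θ=140°: crank pin P = (r cos θ, r sin θ) = (-30.641778, 25.711504)
θ=140°: h = r sin θ − e = 25.711504 − 20 = 5.711504
θ=140°: x = r cos θ + √(L² − h²) = -30.641778 + 130.875432 = 100.233654
θ=200°: crank pin P = (r cos θ, r sin θ) = (-37.587705, -13.680806)
θ=200°: h = r sin θ − e = -13.680806 − 20 = -33.680806
θ=200°: x = r cos θ + √(L² − h²) = -37.587705 + 126.596222 = 89.008517

θ=140°: 100.2337
θ=200°: 89.0085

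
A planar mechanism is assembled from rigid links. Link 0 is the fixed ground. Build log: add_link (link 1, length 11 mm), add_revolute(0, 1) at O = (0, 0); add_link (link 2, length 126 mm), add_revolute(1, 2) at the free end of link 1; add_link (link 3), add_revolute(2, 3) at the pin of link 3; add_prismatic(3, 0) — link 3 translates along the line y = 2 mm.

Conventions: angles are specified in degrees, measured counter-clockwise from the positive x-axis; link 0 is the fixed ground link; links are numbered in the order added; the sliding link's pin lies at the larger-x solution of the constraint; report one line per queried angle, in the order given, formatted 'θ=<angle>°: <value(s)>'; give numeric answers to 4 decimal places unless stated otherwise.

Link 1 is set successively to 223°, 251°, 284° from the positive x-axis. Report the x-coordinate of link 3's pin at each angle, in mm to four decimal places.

geometry: r = 11 mm, L = 126 mm, e = 2 mm
θ=223°: crank pin P = (r cos θ, r sin θ) = (-8.044891, -7.501982)
θ=223°: h = r sin θ − e = -7.501982 − 2 = -9.501982
θ=223°: x = r cos θ + √(L² − h²) = -8.044891 + 125.641205 = 117.596314
θ=251°: crank pin P = (r cos θ, r sin θ) = (-3.581250, -10.400704)
θ=251°: h = r sin θ − e = -10.400704 − 2 = -12.400704
θ=251°: x = r cos θ + √(L² − h²) = -3.581250 + 125.388287 = 121.807037
θ=284°: crank pin P = (r cos θ, r sin θ) = (2.661141, -10.673253)
θ=284°: h = r sin θ − e = -10.673253 − 2 = -12.673253
θ=284°: x = r cos θ + √(L² − h²) = 2.661141 + 125.361033 = 128.022174

θ=223°: 117.5963
θ=251°: 121.8070
θ=284°: 128.0222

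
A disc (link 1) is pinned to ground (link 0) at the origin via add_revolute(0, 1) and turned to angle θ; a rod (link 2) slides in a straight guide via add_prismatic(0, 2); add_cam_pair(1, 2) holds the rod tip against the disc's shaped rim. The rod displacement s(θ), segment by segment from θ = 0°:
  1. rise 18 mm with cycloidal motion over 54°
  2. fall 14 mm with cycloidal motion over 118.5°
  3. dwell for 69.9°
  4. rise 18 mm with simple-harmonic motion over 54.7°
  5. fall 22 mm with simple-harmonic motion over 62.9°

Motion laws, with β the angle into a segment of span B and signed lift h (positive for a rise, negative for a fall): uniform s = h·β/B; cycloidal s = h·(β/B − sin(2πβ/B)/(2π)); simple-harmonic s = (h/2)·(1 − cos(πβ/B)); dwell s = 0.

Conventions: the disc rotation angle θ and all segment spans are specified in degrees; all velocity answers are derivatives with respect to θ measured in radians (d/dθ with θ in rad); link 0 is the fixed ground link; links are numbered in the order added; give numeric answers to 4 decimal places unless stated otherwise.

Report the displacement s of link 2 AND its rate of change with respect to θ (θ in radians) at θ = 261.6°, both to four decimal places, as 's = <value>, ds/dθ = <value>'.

segment 1 (0° to 54°, cycloidal, h = 18) is passed completely: s = 0.0000 + (18) = 18.0000
segment 2 (54° to 172.5°, cycloidal, h = -14) is passed completely: s = 18.0000 + (-14) = 4.0000
segment 3 (172.5° to 242.4°, dwell): s unchanged at 4.0000
θ = 261.6° falls in segment 4 (242.4° to 297.1°, simple-harmonic, h = 18): β = 261.6 − 242.4 = 19.2°, B = 54.7°; Δs = 18/2·(1 − cos(π·0.3510)) = 4.9394; s = 4.0000 + 4.9394 = 8.9394
velocity in seg [242.4°–297.1°] (simple-harmonic), θ in radians: β = 19.2° = 0.3351 rad, B = 54.7° = 0.9547 rad; ds/dθ = (πh/(2B)) sin(πβ/B) = (π·18/(2·0.9547)) sin(π·0.3510) = 26.430467 mm/rad

s = 8.9394, ds/dθ = 26.4305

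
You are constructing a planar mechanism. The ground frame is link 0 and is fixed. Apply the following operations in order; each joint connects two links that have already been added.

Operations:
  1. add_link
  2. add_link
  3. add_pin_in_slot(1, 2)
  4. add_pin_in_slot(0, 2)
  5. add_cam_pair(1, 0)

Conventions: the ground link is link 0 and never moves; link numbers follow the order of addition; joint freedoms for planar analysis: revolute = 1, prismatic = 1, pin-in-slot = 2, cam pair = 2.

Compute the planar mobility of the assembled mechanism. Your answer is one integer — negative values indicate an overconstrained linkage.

link 0 = ground. State L|J1|J2 = 1|0|0
+link1  2|0|0
+link2  3|0|0
PS(1,2) f=2→J2  3|0|1
PS(0,2) f=2→J2  3|0|2
C(1,0) f=2→J2  3|0|3
M = 3(3−1)−2·0−3 = 6−0−3 = 3

M = 3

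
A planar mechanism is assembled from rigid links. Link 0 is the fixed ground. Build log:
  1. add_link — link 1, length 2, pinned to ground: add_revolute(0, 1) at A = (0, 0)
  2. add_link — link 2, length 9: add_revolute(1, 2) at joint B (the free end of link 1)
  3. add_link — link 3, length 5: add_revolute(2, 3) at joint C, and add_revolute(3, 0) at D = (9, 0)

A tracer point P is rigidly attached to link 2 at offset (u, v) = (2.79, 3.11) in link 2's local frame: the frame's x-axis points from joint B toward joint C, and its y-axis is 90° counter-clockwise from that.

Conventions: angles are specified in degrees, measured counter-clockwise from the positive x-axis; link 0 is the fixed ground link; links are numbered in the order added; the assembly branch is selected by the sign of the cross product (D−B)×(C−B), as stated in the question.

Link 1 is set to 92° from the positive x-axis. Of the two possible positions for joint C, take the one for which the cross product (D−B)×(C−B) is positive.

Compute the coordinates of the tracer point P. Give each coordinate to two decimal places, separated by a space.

A=(0,0), D=(9.00,0)
B = A + 2.00·(cos92°, sin92°) = (-0.0698, 1.9988)
|BD| = 9.2874
circle(B,9.00) ∩ circle(D,5.00): a=7.6585, h=4.7272
  candidates: C₊=(8.4266,4.9670) cross=43.904; C₋=(6.3919,-4.2659) cross=-43.904
  branch + wants cross > 0 → take C=(8.4266,4.9670) (cross=43.904)
ex = (C−B)/|BC| = (0.9440,0.3298); ey = (-0.3298,0.9440)
P = B + 2.79·ex + 3.11·ey = (1.5384,5.8549)

1.54 5.85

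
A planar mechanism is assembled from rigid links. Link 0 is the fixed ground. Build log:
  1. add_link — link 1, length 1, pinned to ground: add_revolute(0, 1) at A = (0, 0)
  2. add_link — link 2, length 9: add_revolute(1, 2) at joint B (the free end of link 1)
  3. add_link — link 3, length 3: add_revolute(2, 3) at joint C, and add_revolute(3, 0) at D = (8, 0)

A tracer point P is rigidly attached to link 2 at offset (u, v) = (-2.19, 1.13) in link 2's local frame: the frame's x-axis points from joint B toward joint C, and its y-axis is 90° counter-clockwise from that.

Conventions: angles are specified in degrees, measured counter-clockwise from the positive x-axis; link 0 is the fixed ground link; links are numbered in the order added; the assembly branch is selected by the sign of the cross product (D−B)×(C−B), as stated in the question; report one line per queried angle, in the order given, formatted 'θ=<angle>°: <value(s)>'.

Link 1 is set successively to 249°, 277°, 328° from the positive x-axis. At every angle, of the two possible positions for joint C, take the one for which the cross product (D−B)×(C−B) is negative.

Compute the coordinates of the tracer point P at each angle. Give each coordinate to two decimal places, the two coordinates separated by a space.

A=(0,0), D=(8.00,0)
θ=249°: B = A + 1.00·(cos249°, sin249°) = (-0.3584, -0.9336)
θ=249°: |BD| = 8.4103
θ=249°: circle(B,9.00) ∩ circle(D,3.00): a=8.4856, h=2.9991
θ=249°:   candidates: C₊=(7.7419,2.9889) cross=25.223; C₋=(8.4077,-2.9722) cross=-25.223
θ=249°:   branch - wants cross < 0 → take C=(8.4077,-2.9722) (cross=-25.223)
θ=249°: ex = (C−B)/|BC| = (0.9740,-0.2265); ey = (0.2265,0.9740)
θ=249°: P = B + -2.19·ex + 1.13·ey = (-2.2355,0.6631)
θ=277°: B = A + 1.00·(cos277°, sin277°) = (0.1219, -0.9925)
θ=277°: |BD| = 7.9404
θ=277°: circle(B,9.00) ∩ circle(D,3.00): a=8.5040, h=2.9466
θ=277°:   candidates: C₊=(8.1908,2.9939) cross=23.397; C₋=(8.9275,-2.8530) cross=-23.397
θ=277°:   branch - wants cross < 0 → take C=(8.9275,-2.8530) (cross=-23.397)
θ=277°: ex = (C−B)/|BC| = (0.9784,-0.2067); ey = (0.2067,0.9784)
θ=277°: P = B + -2.19·ex + 1.13·ey = (-1.7872,0.5658)
θ=328°: B = A + 1.00·(cos328°, sin328°) = (0.8480, -0.5299)
θ=328°: |BD| = 7.1716
θ=328°: circle(B,9.00) ∩ circle(D,3.00): a=8.6056, h=2.6351
θ=328°:   candidates: C₊=(9.2354,2.7338) cross=18.897; C₋=(9.6248,-2.5219) cross=-18.897
θ=328°:   branch - wants cross < 0 → take C=(9.6248,-2.5219) (cross=-18.897)
θ=328°: ex = (C−B)/|BC| = (0.9752,-0.2213); ey = (0.2213,0.9752)
θ=328°: P = B + -2.19·ex + 1.13·ey = (-1.0375,1.0568)

θ=249°: -2.24 0.66
θ=277°: -1.79 0.57
θ=328°: -1.04 1.06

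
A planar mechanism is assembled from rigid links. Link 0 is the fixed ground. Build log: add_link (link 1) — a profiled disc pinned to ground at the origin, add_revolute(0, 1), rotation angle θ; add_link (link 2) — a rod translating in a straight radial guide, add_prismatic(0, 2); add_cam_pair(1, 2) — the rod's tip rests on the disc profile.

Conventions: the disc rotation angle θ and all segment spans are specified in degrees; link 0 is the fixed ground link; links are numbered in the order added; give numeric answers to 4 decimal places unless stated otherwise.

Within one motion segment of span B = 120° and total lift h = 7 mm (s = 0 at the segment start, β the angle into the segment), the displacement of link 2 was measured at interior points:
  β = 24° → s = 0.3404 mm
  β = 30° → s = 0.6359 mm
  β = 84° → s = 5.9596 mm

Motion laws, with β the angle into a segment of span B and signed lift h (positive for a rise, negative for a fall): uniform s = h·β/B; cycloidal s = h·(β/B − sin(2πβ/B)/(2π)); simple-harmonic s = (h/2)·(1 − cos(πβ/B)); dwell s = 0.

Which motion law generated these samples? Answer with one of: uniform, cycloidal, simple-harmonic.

candidates at β/B = r: uniform s = h·r (linear in β); cycloidal s = h·(r − sin(2πr)/(2π)); simple-harmonic s = (h/2)(1 − cos(πr))
β=24°: printed 0.3404 | uniform 1.4000, cycloidal 0.3404, simple-harmonic 0.6684
β=30°: printed 0.6359 | uniform 1.7500, cycloidal 0.6359, simple-harmonic 1.0251
β=84°: printed 5.9596 | uniform 4.9000, cycloidal 5.9596, simple-harmonic 5.5572
only one law matches every sample → cycloidal

cycloidal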